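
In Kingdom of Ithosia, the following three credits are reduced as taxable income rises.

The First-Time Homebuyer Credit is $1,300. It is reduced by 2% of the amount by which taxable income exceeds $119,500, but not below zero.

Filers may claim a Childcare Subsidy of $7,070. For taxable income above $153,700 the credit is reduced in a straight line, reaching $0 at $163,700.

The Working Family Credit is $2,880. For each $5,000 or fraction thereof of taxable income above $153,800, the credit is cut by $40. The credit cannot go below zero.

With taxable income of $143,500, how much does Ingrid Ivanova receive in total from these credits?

$10,770

First-Time Homebuyer Credit: 2% of the $24,000 excess over $119,500 is $480; credit = $1,300 − $480 = $820.
Childcare Subsidy: $143,500 is at or below the $153,700 threshold, so the full $7,070 applies.
Working Family Credit: $143,500 is at or below the $153,800 threshold, so the full $2,880 applies.
Total: $820 + $7,070 + $2,880 = $10,770.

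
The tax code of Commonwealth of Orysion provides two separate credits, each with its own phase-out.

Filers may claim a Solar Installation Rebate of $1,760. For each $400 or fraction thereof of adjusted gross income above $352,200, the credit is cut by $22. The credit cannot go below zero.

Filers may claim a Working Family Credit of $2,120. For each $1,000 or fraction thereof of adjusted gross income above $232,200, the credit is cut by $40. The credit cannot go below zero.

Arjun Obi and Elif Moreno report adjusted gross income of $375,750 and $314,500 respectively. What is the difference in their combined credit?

Arjun ($375,750): Solar Installation Rebate: income exceeds $352,200 by $23,550, which is 59 full-or-partial $400 increments; reduction = 59 × $22 = $1,298, leaving $462. Working Family Credit: income exceeds $232,200 by $143,550 → 144 increments × $40 = $5,760 ≥ base, so the credit is $0. total $462 + $0 = $462
Elif ($314,500): Solar Installation Rebate: $314,500 is at or below the $352,200 threshold, so the full $1,760 applies. Working Family Credit: income exceeds $232,200 by $82,300 → 83 increments × $40 = $3,320 ≥ base, so the credit is $0. total $1,760 + $0 = $1,760
Difference: |$462 − $1,760| = $1,298.

$1,298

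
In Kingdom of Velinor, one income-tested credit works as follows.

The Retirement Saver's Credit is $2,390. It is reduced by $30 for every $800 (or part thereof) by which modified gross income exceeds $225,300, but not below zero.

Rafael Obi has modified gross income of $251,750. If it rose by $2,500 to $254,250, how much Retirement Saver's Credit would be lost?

$90

At $251,750 — income exceeds $225,300 by $26,450, which is 34 full-or-partial $800 increments; reduction = 34 × $30 = $1,020, leaving $1,370.
At $254,250 — income exceeds $225,300 by $28,950, which is 37 full-or-partial $800 increments; reduction = 37 × $30 = $1,110, leaving $1,280.
Lost: $1,370 − $1,280 = $90.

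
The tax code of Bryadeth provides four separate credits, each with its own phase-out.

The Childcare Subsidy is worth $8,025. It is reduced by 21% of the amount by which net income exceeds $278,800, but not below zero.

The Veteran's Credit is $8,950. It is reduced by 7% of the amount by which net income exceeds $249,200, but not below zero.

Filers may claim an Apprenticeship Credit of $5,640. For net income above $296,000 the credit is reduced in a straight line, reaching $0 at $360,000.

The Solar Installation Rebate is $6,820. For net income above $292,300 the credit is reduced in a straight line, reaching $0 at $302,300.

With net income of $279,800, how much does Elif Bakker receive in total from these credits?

$27,083

Childcare Subsidy: 21% of the $1,000 excess over $278,800 is $210; credit = $8,025 − $210 = $7,815.
Veteran's Credit: 7% of the $30,600 excess over $249,200 is $2,142; credit = $8,950 − $2,142 = $6,808.
Apprenticeship Credit: $279,800 is at or below the $296,000 threshold, so the full $5,640 applies.
Solar Installation Rebate: $279,800 is at or below the $292,300 threshold, so the full $6,820 applies.
Total: $7,815 + $6,808 + $5,640 + $6,820 = $27,083.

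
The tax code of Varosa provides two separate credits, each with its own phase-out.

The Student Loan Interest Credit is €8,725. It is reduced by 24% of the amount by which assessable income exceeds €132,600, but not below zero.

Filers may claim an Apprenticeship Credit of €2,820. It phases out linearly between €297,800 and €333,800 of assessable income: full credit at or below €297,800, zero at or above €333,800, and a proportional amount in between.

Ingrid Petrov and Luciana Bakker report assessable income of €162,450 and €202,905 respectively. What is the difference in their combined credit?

Ingrid (€162,450): Student Loan Interest Credit: 24% of the €29,850 excess over €132,600 is €7,164; credit = €8,725 − €7,164 = €1,561. Apprenticeship Credit: €162,450 is at or below the €297,800 threshold, so the full €2,820 applies. total €1,561 + €2,820 = €4,381
Luciana (€202,905): Student Loan Interest Credit: 24% of the €70,305 excess over €132,600 is €16,873.20 ≥ base, so the credit is €0. Apprenticeship Credit: €202,905 is at or below the €297,800 threshold, so the full €2,820 applies. total €0 + €2,820 = €2,820
Difference: |€4,381 − €2,820| = €1,561.

€1,561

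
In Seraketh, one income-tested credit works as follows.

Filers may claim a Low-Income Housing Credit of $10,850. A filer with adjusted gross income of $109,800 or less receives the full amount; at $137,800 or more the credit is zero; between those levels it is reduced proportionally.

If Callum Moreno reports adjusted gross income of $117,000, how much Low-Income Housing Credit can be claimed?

$8,060

Low-Income Housing Credit: $117,000 is $7,200 into a $28,000 phase-out range, leaving 20,800/28,000 of the credit: $10,850 × 20,800/28,000 = $8,060.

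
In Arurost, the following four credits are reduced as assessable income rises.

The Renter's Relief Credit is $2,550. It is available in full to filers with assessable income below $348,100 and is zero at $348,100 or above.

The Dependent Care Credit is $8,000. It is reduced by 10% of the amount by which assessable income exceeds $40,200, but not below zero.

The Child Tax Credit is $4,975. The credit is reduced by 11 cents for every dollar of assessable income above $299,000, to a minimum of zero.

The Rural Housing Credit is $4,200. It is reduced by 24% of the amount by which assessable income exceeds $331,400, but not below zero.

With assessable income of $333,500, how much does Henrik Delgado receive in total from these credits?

Renter's Relief Credit: $333,500 is below the $348,100 cutoff, so the full $2,550 applies.
Dependent Care Credit: 10% of the $293,300 excess over $40,200 is $29,330 ≥ base, so the credit is $0.
Child Tax Credit: 11% of the $34,500 excess over $299,000 is $3,795; credit = $4,975 − $3,795 = $1,180.
Rural Housing Credit: 24% of the $2,100 excess over $331,400 is $504; credit = $4,200 − $504 = $3,696.
Total: $2,550 + $0 + $1,180 + $3,696 = $7,426.

$7,426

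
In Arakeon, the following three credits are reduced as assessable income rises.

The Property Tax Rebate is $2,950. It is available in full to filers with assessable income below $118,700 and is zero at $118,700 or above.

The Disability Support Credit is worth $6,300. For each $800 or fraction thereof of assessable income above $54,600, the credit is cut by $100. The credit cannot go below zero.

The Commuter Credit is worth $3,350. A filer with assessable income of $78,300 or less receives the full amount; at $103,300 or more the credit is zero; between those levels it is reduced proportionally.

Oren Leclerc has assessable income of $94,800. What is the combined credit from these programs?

Property Tax Rebate: $94,800 is below the $118,700 cutoff, so the full $2,950 applies.
Disability Support Credit: income exceeds $54,600 by $40,200, which is 51 full-or-partial $800 increments; reduction = 51 × $100 = $5,100, leaving $1,200.
Commuter Credit: $94,800 is $16,500 into a $25,000 phase-out range, leaving 8,500/25,000 of the credit: $3,350 × 8,500/25,000 = $1,139.
Total: $2,950 + $1,200 + $1,139 = $5,289.

$5,289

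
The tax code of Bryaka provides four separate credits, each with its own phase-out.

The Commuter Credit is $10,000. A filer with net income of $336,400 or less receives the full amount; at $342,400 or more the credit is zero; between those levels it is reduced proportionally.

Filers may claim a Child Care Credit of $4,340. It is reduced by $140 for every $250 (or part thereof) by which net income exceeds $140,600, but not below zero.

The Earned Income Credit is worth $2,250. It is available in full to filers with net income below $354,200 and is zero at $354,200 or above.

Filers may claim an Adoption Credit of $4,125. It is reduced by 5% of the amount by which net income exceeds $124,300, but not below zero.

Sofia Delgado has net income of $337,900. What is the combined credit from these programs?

$9,750

Commuter Credit: $337,900 is $1,500 into a $6,000 phase-out range, leaving 4,500/6,000 of the credit: $10,000 × 4,500/6,000 = $7,500.
Child Care Credit: income exceeds $140,600 by $197,300 → 790 increments × $140 = $110,600 ≥ base, so the credit is $0.
Earned Income Credit: $337,900 is below the $354,200 cutoff, so the full $2,250 applies.
Adoption Credit: 5% of the $213,600 excess over $124,300 is $10,680 ≥ base, so the credit is $0.
Total: $7,500 + $0 + $2,250 + $0 = $9,750.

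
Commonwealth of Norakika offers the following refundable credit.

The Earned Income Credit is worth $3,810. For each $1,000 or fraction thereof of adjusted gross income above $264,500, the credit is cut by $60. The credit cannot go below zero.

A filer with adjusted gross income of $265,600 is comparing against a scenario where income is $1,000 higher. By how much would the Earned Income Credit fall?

$60

At $265,600 — income exceeds $264,500 by $1,100, which is 2 full-or-partial $1,000 increments; reduction = 2 × $60 = $120, leaving $3,690.
At $266,600 — income exceeds $264,500 by $2,100, which is 3 full-or-partial $1,000 increments; reduction = 3 × $60 = $180, leaving $3,630.
Lost: $3,690 − $3,630 = $60.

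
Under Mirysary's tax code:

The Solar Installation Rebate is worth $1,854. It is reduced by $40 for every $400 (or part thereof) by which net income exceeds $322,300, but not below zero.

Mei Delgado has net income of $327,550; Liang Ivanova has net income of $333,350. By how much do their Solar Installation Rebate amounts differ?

$560

Mei ($327,550): Solar Installation Rebate: income exceeds $322,300 by $5,250, which is 14 full-or-partial $400 increments; reduction = 14 × $40 = $560, leaving $1,294.
Liang ($333,350): Solar Installation Rebate: income exceeds $322,300 by $11,050, which is 28 full-or-partial $400 increments; reduction = 28 × $40 = $1,120, leaving $734.
Difference: |$1,294 − $734| = $560.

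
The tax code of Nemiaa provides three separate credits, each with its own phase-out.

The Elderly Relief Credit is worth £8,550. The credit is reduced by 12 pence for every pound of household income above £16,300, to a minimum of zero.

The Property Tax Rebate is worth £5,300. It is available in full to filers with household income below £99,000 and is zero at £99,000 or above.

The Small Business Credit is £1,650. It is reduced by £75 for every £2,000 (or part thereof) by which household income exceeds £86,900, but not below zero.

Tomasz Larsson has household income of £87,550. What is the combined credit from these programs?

Elderly Relief Credit: 12% of the £71,250 excess over £16,300 is £8,550 ≥ base, so the credit is £0.
Property Tax Rebate: £87,550 is below the £99,000 cutoff, so the full £5,300 applies.
Small Business Credit: income exceeds £86,900 by £650, which is 1 full-or-partial £2,000 increment; reduction = 1 × £75 = £75, leaving £1,575.
Total: £0 + £5,300 + £1,575 = £6,875.

£6,875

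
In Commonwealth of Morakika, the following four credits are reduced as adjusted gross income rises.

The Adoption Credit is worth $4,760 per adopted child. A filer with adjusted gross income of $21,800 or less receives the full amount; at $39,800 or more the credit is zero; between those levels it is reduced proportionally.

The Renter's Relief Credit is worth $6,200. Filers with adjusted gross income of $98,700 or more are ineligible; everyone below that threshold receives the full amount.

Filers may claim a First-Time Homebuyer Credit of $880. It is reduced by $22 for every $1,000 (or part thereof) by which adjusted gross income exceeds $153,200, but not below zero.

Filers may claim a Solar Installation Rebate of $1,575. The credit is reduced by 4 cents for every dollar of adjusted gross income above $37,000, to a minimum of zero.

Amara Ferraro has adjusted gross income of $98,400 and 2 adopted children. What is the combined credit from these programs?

Adoption Credit: base = 2 × $4,760 = $9,520. $98,400 is at or above $39,800, so the credit is $0.
Renter's Relief Credit: $98,400 is below the $98,700 cutoff, so the full $6,200 applies.
First-Time Homebuyer Credit: $98,400 is at or below the $153,200 threshold, so the full $880 applies.
Solar Installation Rebate: 4% of the $61,400 excess over $37,000 is $2,456 ≥ base, so the credit is $0.
Total: $0 + $6,200 + $880 + $0 = $7,080.

$7,080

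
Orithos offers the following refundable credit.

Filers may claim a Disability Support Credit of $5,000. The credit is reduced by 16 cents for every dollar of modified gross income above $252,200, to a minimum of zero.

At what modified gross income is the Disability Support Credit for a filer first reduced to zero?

The credit falls by 16% of each dollar above $252,200, so it reaches zero when the excess is $5,000 / 16% = $31,250: income = $252,200 + $31,250 = $283,450.

$283,450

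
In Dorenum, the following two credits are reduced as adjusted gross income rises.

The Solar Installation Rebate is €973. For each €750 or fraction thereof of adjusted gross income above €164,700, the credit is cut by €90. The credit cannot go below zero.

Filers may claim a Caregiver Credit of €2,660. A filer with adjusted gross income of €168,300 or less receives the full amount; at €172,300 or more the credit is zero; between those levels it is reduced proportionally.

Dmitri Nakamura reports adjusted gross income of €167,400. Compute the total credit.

€3,273

Solar Installation Rebate: income exceeds €164,700 by €2,700, which is 4 full-or-partial €750 increments; reduction = 4 × €90 = €360, leaving €613.
Caregiver Credit: €167,400 is at or below the €168,300 threshold, so the full €2,660 applies.
Total: €613 + €2,660 = €3,273.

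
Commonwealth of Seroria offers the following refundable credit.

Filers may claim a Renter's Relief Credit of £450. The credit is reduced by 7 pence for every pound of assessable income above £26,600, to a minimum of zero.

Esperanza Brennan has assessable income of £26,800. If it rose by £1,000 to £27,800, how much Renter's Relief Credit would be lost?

At £26,800 — 7% of the £200 excess over £26,600 is £14; credit = £450 − £14 = £436.
At £27,800 — 7% of the £1,200 excess over £26,600 is £84; credit = £450 − £84 = £366.
Lost: £436 − £366 = £70.

£70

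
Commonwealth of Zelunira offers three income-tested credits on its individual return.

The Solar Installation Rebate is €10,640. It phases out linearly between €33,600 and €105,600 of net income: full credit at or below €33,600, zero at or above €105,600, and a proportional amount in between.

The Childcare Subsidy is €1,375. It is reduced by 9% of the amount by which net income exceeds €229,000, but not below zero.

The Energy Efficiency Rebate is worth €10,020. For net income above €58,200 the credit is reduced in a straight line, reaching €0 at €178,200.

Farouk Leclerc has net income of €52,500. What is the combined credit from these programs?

€19,242

Solar Installation Rebate: €52,500 is €18,900 into a €72,000 phase-out range, leaving 53,100/72,000 of the credit: €10,640 × 53,100/72,000 = €7,847.
Childcare Subsidy: €52,500 is at or below the €229,000 threshold, so the full €1,375 applies.
Energy Efficiency Rebate: €52,500 is at or below the €58,200 threshold, so the full €10,020 applies.
Total: €7,847 + €1,375 + €10,020 = €19,242.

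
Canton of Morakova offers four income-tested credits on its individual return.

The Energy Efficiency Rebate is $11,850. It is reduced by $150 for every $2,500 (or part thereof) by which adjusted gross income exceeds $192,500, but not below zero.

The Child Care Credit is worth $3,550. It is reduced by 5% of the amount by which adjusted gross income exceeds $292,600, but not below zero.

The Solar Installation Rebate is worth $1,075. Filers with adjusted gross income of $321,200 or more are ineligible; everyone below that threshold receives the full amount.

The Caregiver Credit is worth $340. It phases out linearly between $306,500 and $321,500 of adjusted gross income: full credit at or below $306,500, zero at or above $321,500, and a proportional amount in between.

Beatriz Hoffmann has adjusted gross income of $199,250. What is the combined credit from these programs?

Energy Efficiency Rebate: income exceeds $192,500 by $6,750, which is 3 full-or-partial $2,500 increments; reduction = 3 × $150 = $450, leaving $11,400.
Child Care Credit: $199,250 is at or below the $292,600 threshold, so the full $3,550 applies.
Solar Installation Rebate: $199,250 is below the $321,200 cutoff, so the full $1,075 applies.
Caregiver Credit: $199,250 is at or below the $306,500 threshold, so the full $340 applies.
Total: $11,400 + $3,550 + $1,075 + $340 = $16,365.

$16,365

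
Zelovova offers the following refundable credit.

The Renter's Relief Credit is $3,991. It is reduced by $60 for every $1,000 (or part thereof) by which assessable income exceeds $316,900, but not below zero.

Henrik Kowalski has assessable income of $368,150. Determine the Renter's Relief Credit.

Renter's Relief Credit: income exceeds $316,900 by $51,250, which is 52 full-or-partial $1,000 increments; reduction = 52 × $60 = $3,120, leaving $871.

$871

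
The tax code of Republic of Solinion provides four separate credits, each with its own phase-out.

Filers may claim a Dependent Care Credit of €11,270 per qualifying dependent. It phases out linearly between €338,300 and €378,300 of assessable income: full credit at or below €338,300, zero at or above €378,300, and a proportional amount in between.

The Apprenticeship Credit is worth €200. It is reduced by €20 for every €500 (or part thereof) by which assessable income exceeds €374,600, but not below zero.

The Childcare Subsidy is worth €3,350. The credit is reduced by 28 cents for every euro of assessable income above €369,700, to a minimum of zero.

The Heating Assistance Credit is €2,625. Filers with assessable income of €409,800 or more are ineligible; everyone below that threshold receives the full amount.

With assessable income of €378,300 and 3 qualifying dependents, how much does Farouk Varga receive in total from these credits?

€3,607

Dependent Care Credit: base = 3 × €11,270 = €33,810. €378,300 is at or above €378,300, so the credit is €0.
Apprenticeship Credit: income exceeds €374,600 by €3,700, which is 8 full-or-partial €500 increments; reduction = 8 × €20 = €160, leaving €40.
Childcare Subsidy: 28% of the €8,600 excess over €369,700 is €2,408; credit = €3,350 − €2,408 = €942.
Heating Assistance Credit: €378,300 is below the €409,800 cutoff, so the full €2,625 applies.
Total: €0 + €40 + €942 + €2,625 = €3,607.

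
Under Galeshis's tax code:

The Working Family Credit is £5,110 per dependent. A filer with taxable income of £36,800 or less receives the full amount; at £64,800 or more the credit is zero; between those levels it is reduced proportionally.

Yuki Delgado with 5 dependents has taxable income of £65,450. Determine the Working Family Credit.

£0

Working Family Credit: base = 5 × £5,110 = £25,550. £65,450 is at or above £64,800, so the credit is £0.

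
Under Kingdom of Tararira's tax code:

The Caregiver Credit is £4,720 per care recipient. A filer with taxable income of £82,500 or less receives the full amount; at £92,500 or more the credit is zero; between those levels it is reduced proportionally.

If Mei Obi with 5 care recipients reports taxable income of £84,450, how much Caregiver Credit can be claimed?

£18,998

Caregiver Credit: base = 5 × £4,720 = £23,600. £84,450 is £1,950 into a £10,000 phase-out range, leaving 8,050/10,000 of the credit: £23,600 × 8,050/10,000 = £18,998.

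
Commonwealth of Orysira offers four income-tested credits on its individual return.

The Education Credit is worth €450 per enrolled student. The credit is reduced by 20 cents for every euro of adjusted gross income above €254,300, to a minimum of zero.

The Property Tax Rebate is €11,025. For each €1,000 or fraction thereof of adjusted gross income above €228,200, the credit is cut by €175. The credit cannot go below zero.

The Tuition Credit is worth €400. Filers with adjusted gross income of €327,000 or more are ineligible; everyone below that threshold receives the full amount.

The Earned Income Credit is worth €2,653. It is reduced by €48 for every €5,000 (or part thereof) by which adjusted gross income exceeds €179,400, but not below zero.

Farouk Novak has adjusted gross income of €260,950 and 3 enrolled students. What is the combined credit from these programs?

€7,507

Education Credit: base = 3 × €450 = €1,350. 20% of the €6,650 excess over €254,300 is €1,330; credit = €1,350 − €1,330 = €20.
Property Tax Rebate: income exceeds €228,200 by €32,750, which is 33 full-or-partial €1,000 increments; reduction = 33 × €175 = €5,775, leaving €5,250.
Tuition Credit: €260,950 is below the €327,000 cutoff, so the full €400 applies.
Earned Income Credit: income exceeds €179,400 by €81,550, which is 17 full-or-partial €5,000 increments; reduction = 17 × €48 = €816, leaving €1,837.
Total: €20 + €5,250 + €400 + €1,837 = €7,507.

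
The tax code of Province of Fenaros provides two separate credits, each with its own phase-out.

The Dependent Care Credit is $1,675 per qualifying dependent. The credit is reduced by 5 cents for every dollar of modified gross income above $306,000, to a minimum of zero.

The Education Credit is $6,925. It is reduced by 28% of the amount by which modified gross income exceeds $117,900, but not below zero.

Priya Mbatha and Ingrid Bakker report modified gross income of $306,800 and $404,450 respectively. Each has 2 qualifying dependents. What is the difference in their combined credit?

Priya ($306,800): Dependent Care Credit: base = 2 × $1,675 = $3,350. 5% of the $800 excess over $306,000 is $40; credit = $3,350 − $40 = $3,310. Education Credit: 28% of the $188,900 excess over $117,900 is $52,892 ≥ base, so the credit is $0. total $3,310 + $0 = $3,310
Ingrid ($404,450): Dependent Care Credit: base = 2 × $1,675 = $3,350. 5% of the $98,450 excess over $306,000 is $4,922.50 ≥ base, so the credit is $0. Education Credit: 28% of the $286,550 excess over $117,900 is $80,234 ≥ base, so the credit is $0. total $0 + $0 = $0
Difference: |$3,310 − $0| = $3,310.

$3,310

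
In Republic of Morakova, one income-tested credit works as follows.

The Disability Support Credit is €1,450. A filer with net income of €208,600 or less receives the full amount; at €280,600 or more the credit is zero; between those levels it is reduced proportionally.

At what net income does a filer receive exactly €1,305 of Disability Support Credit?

€1,305 is 1,305/1,450 of the full €1,450, so 145/1,450 of the €72,000 range has been used: income = €208,600 + €72,000 × 145/1,450 = €215,800.

€215,800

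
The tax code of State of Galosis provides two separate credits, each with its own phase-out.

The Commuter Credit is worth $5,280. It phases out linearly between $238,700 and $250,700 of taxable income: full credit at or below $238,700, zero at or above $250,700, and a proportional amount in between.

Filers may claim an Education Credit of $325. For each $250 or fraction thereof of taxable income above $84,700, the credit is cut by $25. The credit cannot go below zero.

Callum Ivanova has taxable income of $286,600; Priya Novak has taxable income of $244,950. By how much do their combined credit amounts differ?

Callum ($286,600): Commuter Credit: $286,600 is at or above $250,700, so the credit is $0. Education Credit: income exceeds $84,700 by $201,900 → 808 increments × $25 = $20,200 ≥ base, so the credit is $0. total $0 + $0 = $0
Priya ($244,950): Commuter Credit: $244,950 is $6,250 into a $12,000 phase-out range, leaving 5,750/12,000 of the credit: $5,280 × 5,750/12,000 = $2,530. Education Credit: income exceeds $84,700 by $160,250 → 641 increments × $25 = $16,025 ≥ base, so the credit is $0. total $2,530 + $0 = $2,530
Difference: |$0 − $2,530| = $2,530.

$2,530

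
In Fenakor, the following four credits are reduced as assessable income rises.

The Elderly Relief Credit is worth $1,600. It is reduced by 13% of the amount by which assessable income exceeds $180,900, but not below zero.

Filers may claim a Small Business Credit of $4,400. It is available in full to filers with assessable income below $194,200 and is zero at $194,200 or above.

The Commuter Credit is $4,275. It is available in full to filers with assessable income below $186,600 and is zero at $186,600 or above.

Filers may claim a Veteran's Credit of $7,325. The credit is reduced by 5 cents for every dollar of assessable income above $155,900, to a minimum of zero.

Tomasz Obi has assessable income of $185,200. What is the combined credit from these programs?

$15,576

Elderly Relief Credit: 13% of the $4,300 excess over $180,900 is $559; credit = $1,600 − $559 = $1,041.
Small Business Credit: $185,200 is below the $194,200 cutoff, so the full $4,400 applies.
Commuter Credit: $185,200 is below the $186,600 cutoff, so the full $4,275 applies.
Veteran's Credit: 5% of the $29,300 excess over $155,900 is $1,465; credit = $7,325 − $1,465 = $5,860.
Total: $1,041 + $4,400 + $4,275 + $5,860 = $15,576.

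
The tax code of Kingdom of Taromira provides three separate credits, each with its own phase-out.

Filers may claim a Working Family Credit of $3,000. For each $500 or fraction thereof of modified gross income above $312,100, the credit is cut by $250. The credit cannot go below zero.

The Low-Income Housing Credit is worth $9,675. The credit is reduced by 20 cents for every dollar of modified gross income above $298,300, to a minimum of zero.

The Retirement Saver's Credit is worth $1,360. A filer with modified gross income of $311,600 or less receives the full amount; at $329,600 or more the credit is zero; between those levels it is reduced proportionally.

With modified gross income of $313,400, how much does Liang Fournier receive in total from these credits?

$10,129

Working Family Credit: income exceeds $312,100 by $1,300, which is 3 full-or-partial $500 increments; reduction = 3 × $250 = $750, leaving $2,250.
Low-Income Housing Credit: 20% of the $15,100 excess over $298,300 is $3,020; credit = $9,675 − $3,020 = $6,655.
Retirement Saver's Credit: $313,400 is $1,800 into a $18,000 phase-out range, leaving 16,200/18,000 of the credit: $1,360 × 16,200/18,000 = $1,224.
Total: $2,250 + $6,655 + $1,224 = $10,129.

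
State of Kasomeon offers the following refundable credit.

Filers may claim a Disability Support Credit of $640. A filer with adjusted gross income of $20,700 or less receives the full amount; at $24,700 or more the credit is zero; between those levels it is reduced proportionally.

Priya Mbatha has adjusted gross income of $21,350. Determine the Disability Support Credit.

Disability Support Credit: $21,350 is $650 into a $4,000 phase-out range, leaving 3,350/4,000 of the credit: $640 × 3,350/4,000 = $536.

$536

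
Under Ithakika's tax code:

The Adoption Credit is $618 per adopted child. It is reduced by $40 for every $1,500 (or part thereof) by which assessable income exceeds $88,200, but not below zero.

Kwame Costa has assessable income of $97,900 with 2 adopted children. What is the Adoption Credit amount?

Adoption Credit: base = 2 × $618 = $1,236. income exceeds $88,200 by $9,700, which is 7 full-or-partial $1,500 increments; reduction = 7 × $40 = $280, leaving $956.

$956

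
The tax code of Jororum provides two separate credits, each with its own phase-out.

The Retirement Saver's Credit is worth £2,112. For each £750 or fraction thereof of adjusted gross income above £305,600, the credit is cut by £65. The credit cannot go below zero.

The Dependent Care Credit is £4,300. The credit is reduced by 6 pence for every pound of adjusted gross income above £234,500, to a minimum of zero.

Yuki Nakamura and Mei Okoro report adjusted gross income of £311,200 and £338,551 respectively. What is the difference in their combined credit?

£1,592

Yuki (£311,200): Retirement Saver's Credit: income exceeds £305,600 by £5,600, which is 8 full-or-partial £750 increments; reduction = 8 × £65 = £520, leaving £1,592. Dependent Care Credit: 6% of the £76,700 excess over £234,500 is £4,602 ≥ base, so the credit is £0. total £1,592 + £0 = £1,592
Mei (£338,551): Retirement Saver's Credit: income exceeds £305,600 by £32,951 → 44 increments × £65 = £2,860 ≥ base, so the credit is £0. Dependent Care Credit: 6% of the £104,051 excess over £234,500 is £6,243.06 ≥ base, so the credit is £0. total £0 + £0 = £0
Difference: |£1,592 − £0| = £1,592.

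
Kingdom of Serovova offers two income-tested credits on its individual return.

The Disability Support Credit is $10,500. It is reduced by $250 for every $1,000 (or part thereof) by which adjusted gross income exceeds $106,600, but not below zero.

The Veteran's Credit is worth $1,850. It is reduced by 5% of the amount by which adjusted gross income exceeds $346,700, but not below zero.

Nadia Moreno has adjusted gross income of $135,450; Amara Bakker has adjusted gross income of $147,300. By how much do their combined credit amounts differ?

$3,000

Nadia ($135,450): Disability Support Credit: income exceeds $106,600 by $28,850, which is 29 full-or-partial $1,000 increments; reduction = 29 × $250 = $7,250, leaving $3,250. Veteran's Credit: $135,450 is at or below the $346,700 threshold, so the full $1,850 applies. total $3,250 + $1,850 = $5,100
Amara ($147,300): Disability Support Credit: income exceeds $106,600 by $40,700, which is 41 full-or-partial $1,000 increments; reduction = 41 × $250 = $10,250, leaving $250. Veteran's Credit: $147,300 is at or below the $346,700 threshold, so the full $1,850 applies. total $250 + $1,850 = $2,100
Difference: |$5,100 − $2,100| = $3,000.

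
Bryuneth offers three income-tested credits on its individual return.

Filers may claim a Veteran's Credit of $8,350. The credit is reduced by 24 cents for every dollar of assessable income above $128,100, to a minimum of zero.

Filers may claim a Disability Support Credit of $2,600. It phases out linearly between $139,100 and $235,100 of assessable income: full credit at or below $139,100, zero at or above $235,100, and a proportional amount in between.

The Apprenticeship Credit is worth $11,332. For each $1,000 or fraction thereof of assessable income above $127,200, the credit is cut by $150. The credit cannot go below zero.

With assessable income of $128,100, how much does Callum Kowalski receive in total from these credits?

$22,132

Veteran's Credit: $128,100 is at or below the $128,100 threshold, so the full $8,350 applies.
Disability Support Credit: $128,100 is at or below the $139,100 threshold, so the full $2,600 applies.
Apprenticeship Credit: income exceeds $127,200 by $900, which is 1 full-or-partial $1,000 increment; reduction = 1 × $150 = $150, leaving $11,182.
Total: $8,350 + $2,600 + $11,182 = $22,132.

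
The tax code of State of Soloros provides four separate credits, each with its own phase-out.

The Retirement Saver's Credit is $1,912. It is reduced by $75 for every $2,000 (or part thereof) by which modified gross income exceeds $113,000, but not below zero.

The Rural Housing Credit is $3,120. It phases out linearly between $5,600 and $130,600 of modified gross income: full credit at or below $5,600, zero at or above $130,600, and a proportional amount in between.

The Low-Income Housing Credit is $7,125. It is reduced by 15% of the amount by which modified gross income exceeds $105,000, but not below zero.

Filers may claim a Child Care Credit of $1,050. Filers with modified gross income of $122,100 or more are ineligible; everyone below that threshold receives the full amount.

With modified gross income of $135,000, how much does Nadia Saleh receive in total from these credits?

Retirement Saver's Credit: income exceeds $113,000 by $22,000, which is 11 full-or-partial $2,000 increments; reduction = 11 × $75 = $825, leaving $1,087.
Rural Housing Credit: $135,000 is at or above $130,600, so the credit is $0.
Low-Income Housing Credit: 15% of the $30,000 excess over $105,000 is $4,500; credit = $7,125 − $4,500 = $2,625.
Child Care Credit: $135,000 meets or exceeds the $122,100 cutoff, so the credit is $0.
Total: $1,087 + $0 + $2,625 + $0 = $3,712.

$3,712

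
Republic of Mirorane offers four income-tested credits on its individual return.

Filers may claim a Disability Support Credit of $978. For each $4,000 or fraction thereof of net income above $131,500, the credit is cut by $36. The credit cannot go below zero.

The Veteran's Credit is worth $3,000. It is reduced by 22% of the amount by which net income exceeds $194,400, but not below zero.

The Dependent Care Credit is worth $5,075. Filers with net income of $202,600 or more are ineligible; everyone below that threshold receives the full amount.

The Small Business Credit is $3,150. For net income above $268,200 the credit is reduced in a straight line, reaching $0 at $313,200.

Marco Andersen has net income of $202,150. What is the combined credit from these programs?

Disability Support Credit: income exceeds $131,500 by $70,650, which is 18 full-or-partial $4,000 increments; reduction = 18 × $36 = $648, leaving $330.
Veteran's Credit: 22% of the $7,750 excess over $194,400 is $1,705; credit = $3,000 − $1,705 = $1,295.
Dependent Care Credit: $202,150 is below the $202,600 cutoff, so the full $5,075 applies.
Small Business Credit: $202,150 is at or below the $268,200 threshold, so the full $3,150 applies.
Total: $330 + $1,295 + $5,075 + $3,150 = $9,850.

$9,850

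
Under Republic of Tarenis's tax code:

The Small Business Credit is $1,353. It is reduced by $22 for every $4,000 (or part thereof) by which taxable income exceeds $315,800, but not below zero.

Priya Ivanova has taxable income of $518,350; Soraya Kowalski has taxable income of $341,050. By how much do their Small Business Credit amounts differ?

Priya ($518,350): Small Business Credit: income exceeds $315,800 by $202,550, which is 51 full-or-partial $4,000 increments; reduction = 51 × $22 = $1,122, leaving $231.
Soraya ($341,050): Small Business Credit: income exceeds $315,800 by $25,250, which is 7 full-or-partial $4,000 increments; reduction = 7 × $22 = $154, leaving $1,199.
Difference: |$231 − $1,199| = $968.

$968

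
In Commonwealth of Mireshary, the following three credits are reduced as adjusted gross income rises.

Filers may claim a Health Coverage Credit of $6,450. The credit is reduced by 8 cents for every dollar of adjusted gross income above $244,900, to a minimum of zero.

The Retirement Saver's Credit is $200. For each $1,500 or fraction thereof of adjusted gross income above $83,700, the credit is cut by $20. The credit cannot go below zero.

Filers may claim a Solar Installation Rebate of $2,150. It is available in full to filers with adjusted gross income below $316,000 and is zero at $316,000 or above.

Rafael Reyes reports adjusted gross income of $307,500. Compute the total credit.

$3,592

Health Coverage Credit: 8% of the $62,600 excess over $244,900 is $5,008; credit = $6,450 − $5,008 = $1,442.
Retirement Saver's Credit: income exceeds $83,700 by $223,800 → 150 increments × $20 = $3,000 ≥ base, so the credit is $0.
Solar Installation Rebate: $307,500 is below the $316,000 cutoff, so the full $2,150 applies.
Total: $1,442 + $0 + $2,150 = $3,592.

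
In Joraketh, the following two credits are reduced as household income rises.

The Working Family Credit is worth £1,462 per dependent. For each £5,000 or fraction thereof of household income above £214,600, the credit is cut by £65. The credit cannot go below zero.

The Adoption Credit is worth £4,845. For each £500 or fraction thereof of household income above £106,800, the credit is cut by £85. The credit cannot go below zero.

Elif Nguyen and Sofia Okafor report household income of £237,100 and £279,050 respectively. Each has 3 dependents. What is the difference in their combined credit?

£520

Elif (£237,100): Working Family Credit: base = 3 × £1,462 = £4,386. income exceeds £214,600 by £22,500, which is 5 full-or-partial £5,000 increments; reduction = 5 × £65 = £325, leaving £4,061. Adoption Credit: income exceeds £106,800 by £130,300 → 261 increments × £85 = £22,185 ≥ base, so the credit is £0. total £4,061 + £0 = £4,061
Sofia (£279,050): Working Family Credit: base = 3 × £1,462 = £4,386. income exceeds £214,600 by £64,450, which is 13 full-or-partial £5,000 increments; reduction = 13 × £65 = £845, leaving £3,541. Adoption Credit: income exceeds £106,800 by £172,250 → 345 increments × £85 = £29,325 ≥ base, so the credit is £0. total £3,541 + £0 = £3,541
Difference: |£4,061 − £3,541| = £520.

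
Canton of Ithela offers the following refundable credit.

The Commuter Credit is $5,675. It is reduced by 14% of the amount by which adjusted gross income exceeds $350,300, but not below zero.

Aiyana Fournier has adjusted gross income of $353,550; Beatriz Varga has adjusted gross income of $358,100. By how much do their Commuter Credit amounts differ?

Aiyana ($353,550): Commuter Credit: 14% of the $3,250 excess over $350,300 is $455; credit = $5,675 − $455 = $5,220.
Beatriz ($358,100): Commuter Credit: 14% of the $7,800 excess over $350,300 is $1,092; credit = $5,675 − $1,092 = $4,583.
Difference: |$5,220 − $4,583| = $637.

$637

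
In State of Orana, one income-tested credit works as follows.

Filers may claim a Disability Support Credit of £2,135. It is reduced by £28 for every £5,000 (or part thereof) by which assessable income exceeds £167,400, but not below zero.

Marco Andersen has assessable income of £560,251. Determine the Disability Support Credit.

£0

Disability Support Credit: income exceeds £167,400 by £392,851 → 79 increments × £28 = £2,212 ≥ base, so the credit is £0.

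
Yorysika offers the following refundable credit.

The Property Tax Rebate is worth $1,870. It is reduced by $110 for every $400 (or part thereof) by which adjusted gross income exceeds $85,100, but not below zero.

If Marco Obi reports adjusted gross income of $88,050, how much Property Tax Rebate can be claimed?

Property Tax Rebate: income exceeds $85,100 by $2,950, which is 8 full-or-partial $400 increments; reduction = 8 × $110 = $880, leaving $990.

$990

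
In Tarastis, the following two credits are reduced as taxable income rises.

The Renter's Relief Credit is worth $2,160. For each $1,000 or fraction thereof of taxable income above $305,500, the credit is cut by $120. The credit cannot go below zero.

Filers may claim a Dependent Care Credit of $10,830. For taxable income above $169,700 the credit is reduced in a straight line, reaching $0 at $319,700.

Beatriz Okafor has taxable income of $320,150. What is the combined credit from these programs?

$360

Renter's Relief Credit: income exceeds $305,500 by $14,650, which is 15 full-or-partial $1,000 increments; reduction = 15 × $120 = $1,800, leaving $360.
Dependent Care Credit: $320,150 is at or above $319,700, so the credit is $0.
Total: $360 + $0 = $360.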